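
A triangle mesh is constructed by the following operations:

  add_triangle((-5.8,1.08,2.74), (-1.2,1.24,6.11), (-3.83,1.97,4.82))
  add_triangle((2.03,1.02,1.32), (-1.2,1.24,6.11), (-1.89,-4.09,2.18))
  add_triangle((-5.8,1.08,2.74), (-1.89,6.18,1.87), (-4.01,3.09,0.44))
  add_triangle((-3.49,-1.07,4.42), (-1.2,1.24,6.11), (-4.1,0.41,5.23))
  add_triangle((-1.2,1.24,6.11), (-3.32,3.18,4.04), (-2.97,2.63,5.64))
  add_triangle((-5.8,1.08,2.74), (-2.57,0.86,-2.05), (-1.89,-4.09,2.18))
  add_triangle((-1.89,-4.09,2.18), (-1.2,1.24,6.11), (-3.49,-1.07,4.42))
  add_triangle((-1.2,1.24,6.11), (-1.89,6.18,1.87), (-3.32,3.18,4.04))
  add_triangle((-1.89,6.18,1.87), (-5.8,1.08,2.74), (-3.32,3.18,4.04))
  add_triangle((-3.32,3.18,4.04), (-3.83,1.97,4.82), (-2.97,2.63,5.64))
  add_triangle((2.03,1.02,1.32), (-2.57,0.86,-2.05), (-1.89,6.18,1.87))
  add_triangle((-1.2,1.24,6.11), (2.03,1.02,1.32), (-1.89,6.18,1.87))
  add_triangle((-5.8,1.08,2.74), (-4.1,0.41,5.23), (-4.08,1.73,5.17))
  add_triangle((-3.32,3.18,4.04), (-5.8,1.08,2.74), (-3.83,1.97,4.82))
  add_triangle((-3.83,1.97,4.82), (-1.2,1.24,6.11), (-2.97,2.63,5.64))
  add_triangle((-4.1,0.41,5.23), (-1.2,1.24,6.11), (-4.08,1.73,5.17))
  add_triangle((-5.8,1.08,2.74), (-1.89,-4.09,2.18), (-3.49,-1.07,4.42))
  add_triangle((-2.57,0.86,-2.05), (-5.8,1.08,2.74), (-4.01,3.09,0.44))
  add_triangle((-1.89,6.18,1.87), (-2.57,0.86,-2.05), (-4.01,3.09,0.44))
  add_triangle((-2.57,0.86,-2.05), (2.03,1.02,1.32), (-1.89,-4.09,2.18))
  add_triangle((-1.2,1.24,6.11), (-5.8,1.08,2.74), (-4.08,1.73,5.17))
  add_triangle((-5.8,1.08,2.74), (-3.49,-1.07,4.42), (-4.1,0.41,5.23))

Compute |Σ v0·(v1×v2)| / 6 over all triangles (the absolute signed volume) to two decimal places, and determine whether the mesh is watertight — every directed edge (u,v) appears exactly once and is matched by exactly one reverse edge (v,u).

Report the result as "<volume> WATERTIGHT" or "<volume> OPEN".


132.39 WATERTIGHT

Per-triangle v0·(v1×v2)/6:
  t1: +3.7760
  t2: +9.4464
  t3: +10.4071
  t4: +4.4159
  t5: +0.6541
  t6: +13.5410
  t7: +9.1733
  t8: +11.2642
  t9: +11.5046
  t10: +1.8851
  t11: +3.1695
  t12: +14.6885
  t13: +4.1966
  t14: +4.4528
  t15: +2.4805
  t16: +4.1632
  t17: +9.7596
  t18: +6.8576
  t19: +6.1171
  t20: -2.0787
  t21: -2.0127
  t22: +4.5280
Σ = +132.3896 → |volume| = 132.39

Directed edges: 66 total, each appears once with its reverse present → watertight.


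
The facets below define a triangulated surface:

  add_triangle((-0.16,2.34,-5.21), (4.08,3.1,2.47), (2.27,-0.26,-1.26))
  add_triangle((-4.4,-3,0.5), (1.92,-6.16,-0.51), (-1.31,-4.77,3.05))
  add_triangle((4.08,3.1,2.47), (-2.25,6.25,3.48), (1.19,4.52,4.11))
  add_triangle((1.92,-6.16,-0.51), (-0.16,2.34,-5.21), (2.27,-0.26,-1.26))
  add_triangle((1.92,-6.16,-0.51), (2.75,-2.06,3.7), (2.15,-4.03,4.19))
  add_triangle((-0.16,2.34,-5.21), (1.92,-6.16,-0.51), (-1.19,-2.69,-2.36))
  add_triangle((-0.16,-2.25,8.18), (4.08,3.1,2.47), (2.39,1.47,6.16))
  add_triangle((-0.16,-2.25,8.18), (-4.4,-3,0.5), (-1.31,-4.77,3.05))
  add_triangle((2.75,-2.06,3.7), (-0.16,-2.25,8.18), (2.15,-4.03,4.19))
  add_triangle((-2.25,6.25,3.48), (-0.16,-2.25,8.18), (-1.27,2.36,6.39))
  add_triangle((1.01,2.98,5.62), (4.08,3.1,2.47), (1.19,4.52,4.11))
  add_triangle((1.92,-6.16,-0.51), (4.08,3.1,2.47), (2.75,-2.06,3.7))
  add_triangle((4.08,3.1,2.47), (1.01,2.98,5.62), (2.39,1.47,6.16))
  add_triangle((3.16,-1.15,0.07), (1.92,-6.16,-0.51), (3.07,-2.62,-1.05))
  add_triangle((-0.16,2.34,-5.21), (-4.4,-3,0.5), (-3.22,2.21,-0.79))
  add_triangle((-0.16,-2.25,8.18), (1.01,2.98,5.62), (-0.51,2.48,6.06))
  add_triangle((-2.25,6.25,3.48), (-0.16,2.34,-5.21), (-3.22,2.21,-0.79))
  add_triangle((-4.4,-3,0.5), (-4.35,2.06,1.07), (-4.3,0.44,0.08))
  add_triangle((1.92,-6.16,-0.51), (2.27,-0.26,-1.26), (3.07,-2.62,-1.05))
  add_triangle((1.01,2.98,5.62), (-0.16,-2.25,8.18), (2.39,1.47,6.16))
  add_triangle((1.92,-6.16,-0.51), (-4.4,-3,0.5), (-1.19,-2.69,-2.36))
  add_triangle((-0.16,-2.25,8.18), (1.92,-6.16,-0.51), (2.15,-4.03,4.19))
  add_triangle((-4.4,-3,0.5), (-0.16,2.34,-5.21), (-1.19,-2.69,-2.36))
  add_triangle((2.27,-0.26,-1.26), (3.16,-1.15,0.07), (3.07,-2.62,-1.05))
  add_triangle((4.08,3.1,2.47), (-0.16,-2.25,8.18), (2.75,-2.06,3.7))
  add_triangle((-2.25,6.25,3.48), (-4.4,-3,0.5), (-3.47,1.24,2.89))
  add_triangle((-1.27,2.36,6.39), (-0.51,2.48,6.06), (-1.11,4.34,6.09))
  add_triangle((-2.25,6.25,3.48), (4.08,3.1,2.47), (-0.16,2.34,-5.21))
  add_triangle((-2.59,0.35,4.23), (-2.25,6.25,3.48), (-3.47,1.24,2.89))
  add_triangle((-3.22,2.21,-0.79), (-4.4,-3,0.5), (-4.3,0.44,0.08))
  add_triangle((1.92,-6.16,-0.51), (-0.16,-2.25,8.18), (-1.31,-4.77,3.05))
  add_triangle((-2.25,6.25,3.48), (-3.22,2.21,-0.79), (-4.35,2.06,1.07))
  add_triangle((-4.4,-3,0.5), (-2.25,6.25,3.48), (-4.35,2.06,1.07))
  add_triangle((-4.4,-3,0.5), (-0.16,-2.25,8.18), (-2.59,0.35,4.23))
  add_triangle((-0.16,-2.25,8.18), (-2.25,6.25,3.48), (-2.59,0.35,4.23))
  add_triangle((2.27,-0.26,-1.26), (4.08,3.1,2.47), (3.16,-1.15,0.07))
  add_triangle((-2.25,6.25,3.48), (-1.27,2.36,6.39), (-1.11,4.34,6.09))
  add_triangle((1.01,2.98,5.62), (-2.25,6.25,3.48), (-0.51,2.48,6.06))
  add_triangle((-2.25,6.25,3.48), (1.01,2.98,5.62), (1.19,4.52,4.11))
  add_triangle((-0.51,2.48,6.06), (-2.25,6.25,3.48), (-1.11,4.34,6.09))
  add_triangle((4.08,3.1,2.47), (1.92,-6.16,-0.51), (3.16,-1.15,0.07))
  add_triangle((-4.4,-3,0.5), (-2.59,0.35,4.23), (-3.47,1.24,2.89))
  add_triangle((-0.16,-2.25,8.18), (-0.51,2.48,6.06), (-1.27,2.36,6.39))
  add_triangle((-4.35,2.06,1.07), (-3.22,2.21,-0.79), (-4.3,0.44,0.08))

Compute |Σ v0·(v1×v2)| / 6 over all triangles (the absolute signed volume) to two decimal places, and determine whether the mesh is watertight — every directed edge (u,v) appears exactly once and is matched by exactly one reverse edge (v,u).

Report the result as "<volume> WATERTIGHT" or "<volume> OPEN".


Per-triangle v0·(v1×v2)/6:
  t1: +11.3102
  t2: +16.7201
  t3: +6.4404
  t4: +11.4201
  t5: +6.2377
  t6: +12.5028
  t7: +4.8745
  t8: +18.6493
  t9: +7.9006
  t10: +0.9980
  t11: +7.2150
  t12: +15.2626
  t13: +8.2694
  t14: +2.7784
  t15: +14.8145
  t16: +8.7470
  t17: +17.8841
  t18: +2.9296
  t19: +0.9929
  t20: +10.6588
  t21: +13.2652
  t22: +11.6781
  t23: +11.6841
  t24: +1.3704
  t25: +20.4087
  t26: +5.7200
  t27: +1.5204
  t28: +35.7799
  t29: +7.0634
  t30: +1.5380
  t31: +20.9762
  t32: +7.4002
  t33: +8.5976
  t34: +18.8434
  t35: +20.1337
  t36: +3.8734
  t37: +4.0007
  t38: +8.5724
  t39: +8.1664
  t40: -0.7402
  t41: +5.5102
  t42: +6.5348
  t43: +4.2758
  t44: +2.3166
Σ = +415.0953 → |volume| = 415.10

Directed edges: 132 total, each appears once with its reverse present → watertight.

415.10 WATERTIGHT


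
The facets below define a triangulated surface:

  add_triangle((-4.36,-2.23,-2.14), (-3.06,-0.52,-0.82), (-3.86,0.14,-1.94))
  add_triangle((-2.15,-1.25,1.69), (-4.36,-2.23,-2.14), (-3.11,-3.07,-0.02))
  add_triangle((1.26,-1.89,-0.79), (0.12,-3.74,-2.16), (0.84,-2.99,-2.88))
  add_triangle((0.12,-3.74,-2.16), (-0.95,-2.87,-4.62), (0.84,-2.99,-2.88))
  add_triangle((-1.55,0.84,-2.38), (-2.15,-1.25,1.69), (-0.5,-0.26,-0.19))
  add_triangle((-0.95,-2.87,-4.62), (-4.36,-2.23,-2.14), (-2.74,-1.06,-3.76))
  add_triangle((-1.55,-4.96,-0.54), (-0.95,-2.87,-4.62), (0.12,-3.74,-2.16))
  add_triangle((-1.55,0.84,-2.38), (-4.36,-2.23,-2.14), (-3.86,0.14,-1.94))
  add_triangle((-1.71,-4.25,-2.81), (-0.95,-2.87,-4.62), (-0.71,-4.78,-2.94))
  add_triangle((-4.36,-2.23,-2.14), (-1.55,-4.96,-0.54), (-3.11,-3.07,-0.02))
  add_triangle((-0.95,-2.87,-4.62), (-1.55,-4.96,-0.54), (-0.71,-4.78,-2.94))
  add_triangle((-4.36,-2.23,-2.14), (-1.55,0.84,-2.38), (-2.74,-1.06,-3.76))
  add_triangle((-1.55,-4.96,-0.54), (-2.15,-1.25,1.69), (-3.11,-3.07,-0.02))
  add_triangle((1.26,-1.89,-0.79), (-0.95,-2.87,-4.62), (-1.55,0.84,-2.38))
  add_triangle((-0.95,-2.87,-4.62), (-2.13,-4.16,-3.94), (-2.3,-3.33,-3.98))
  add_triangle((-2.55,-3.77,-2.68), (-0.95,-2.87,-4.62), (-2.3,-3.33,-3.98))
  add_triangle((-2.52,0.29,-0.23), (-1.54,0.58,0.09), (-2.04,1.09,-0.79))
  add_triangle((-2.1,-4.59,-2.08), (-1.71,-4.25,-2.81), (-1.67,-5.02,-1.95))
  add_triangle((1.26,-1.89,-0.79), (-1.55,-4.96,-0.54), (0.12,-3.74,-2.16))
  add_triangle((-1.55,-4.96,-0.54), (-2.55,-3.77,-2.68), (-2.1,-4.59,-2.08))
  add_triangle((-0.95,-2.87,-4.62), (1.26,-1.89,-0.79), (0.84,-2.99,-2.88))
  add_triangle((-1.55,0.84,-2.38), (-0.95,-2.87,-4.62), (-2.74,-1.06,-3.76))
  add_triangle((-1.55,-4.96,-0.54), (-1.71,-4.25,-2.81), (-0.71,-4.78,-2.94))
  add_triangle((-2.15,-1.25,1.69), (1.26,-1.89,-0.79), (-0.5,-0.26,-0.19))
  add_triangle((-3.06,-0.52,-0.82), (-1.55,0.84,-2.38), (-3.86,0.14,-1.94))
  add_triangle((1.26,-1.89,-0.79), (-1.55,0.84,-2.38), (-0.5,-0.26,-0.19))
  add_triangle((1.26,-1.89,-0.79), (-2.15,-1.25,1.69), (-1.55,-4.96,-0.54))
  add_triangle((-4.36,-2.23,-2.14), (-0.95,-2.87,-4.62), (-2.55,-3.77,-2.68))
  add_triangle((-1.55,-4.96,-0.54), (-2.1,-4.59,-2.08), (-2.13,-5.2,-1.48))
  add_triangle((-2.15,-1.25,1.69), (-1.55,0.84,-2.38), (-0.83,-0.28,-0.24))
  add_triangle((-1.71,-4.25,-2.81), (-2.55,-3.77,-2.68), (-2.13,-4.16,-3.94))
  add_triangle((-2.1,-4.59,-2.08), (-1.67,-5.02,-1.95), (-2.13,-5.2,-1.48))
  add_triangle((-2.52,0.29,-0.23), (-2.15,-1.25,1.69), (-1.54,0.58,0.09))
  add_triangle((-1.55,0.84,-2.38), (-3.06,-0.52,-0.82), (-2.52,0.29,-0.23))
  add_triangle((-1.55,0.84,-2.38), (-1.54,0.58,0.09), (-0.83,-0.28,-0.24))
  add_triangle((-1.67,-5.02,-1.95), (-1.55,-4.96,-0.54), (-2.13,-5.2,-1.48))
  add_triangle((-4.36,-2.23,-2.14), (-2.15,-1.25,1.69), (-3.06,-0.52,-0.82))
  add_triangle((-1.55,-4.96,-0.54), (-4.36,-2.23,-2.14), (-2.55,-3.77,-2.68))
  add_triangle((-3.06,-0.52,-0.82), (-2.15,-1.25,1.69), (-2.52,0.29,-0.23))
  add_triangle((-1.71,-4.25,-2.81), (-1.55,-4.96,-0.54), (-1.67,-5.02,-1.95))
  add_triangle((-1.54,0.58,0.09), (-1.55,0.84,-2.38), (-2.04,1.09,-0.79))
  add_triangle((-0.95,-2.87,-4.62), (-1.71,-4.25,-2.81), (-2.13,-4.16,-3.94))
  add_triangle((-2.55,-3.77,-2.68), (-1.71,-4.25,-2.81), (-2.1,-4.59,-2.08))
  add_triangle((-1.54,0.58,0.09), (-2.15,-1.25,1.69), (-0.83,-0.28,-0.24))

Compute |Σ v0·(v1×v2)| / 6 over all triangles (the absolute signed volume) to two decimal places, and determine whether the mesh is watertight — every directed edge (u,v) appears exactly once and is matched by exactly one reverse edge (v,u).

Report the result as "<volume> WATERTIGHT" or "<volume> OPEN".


Per-triangle v0·(v1×v2)/6:
  t1: +1.0822
  t2: +2.7865
  t3: +1.0020
  t4: +2.1230
  t5: -0.3242
  t6: +5.2146
  t7: +4.6661
  t8: +2.4338
  t9: +2.3716
  t10: +4.3245
  t11: -2.8971
  t12: +2.4638
  t13: +2.7895
  t14: +1.3967
  t15: +1.0821
  t16: -1.0817
  t17: +0.1850
  t18: +0.4821
  t19: +2.0591
  t20: +0.5433
  t21: -0.2277
  t22: +2.4694
  t23: +2.2846
  t24: -0.5457
  t25: -0.2879
  t26: -0.5539
  t27: +1.9439
  t28: +4.9679
  t29: -0.1569
  t30: +0.2956
  t31: +0.8099
  t32: +0.3583
  t33: +0.4641
  t34: +0.9702
  t35: -0.3947
  t36: +0.5094
  t37: +2.1594
  t38: +4.7210
  t39: +1.0310
  t40: -0.2466
  t41: -0.1442
  t42: +1.0523
  t43: +0.7323
  t44: -0.3905
Σ = +54.5244 → |volume| = 54.52

Directed edges: 132 total; 6 unmatched, e.g. (-2.13,-4.16,-3.94)→(-2.3,-3.33,-3.98) → open.

54.52 OPEN


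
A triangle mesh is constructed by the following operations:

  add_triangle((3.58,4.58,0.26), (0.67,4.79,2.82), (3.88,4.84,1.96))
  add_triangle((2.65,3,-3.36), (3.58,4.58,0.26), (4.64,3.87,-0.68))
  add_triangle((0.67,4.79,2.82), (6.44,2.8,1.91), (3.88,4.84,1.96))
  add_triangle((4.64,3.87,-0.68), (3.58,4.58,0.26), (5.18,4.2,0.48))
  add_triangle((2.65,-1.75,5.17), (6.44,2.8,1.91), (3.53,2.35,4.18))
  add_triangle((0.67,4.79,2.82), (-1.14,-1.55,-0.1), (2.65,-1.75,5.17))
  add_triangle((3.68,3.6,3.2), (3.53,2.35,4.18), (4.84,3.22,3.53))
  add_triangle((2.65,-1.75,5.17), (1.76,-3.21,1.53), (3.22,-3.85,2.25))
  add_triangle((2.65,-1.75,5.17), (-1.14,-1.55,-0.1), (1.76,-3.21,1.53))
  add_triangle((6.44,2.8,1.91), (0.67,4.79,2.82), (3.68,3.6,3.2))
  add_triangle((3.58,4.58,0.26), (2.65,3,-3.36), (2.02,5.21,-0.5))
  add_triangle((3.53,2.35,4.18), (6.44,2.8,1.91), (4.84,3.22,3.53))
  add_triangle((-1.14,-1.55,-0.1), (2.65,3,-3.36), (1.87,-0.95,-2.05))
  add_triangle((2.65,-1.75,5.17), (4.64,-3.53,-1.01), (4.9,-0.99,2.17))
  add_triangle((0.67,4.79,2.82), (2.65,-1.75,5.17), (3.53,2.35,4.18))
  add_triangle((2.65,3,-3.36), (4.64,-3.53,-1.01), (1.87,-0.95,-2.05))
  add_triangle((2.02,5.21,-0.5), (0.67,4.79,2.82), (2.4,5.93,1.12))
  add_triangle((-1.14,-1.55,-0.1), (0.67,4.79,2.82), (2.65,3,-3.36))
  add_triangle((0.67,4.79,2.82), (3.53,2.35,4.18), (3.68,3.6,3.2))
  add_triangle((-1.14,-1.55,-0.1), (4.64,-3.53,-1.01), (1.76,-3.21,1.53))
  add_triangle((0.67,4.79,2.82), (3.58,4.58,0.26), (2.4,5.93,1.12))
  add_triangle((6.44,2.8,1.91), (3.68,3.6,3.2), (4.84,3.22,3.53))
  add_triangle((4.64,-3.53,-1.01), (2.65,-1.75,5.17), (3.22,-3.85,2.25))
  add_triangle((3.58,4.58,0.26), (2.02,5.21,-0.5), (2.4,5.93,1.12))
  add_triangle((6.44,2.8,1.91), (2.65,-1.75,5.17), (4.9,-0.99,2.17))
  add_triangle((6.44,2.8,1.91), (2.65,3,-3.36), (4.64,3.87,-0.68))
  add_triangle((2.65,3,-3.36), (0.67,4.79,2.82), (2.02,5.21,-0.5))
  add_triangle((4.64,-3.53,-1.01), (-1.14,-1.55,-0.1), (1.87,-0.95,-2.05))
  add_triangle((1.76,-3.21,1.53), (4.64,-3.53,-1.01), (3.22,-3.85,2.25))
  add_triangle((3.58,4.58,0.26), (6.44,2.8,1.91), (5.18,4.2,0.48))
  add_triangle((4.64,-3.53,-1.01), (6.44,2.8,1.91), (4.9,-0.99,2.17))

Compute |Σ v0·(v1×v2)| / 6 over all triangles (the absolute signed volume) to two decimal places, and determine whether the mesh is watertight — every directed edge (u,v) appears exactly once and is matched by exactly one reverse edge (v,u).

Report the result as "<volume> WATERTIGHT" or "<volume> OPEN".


Per-triangle v0·(v1×v2)/6:
  t1: +4.1428
  t2: +4.1426
  t3: +4.9636
  t4: +1.6006
  t5: +13.5955
  t6: +6.4475
  t7: +1.4909
  t8: +2.1975
  t9: +3.8572
  t10: +4.5544
  t11: +5.7162
  t12: +1.9190
  t13: +2.1302
  t14: +11.5015
  t15: +9.3833
  t16: +5.3559
  t17: +2.0284
  t18: +2.3313
  t19: +4.3299
  t20: +4.0800
  t21: +2.5094
  t22: +1.9713
  t23: +6.8304
  t24: +2.5851
  t25: +12.4507
  t26: +4.1660
  t27: -1.0675
  t28: +3.1985
  t29: +2.1981
  t30: +1.7517
  t31: +12.2595
Σ = +144.6215 → |volume| = 144.62

Directed edges: 93 total; 9 unmatched, e.g. (3.88,4.84,1.96)→(3.58,4.58,0.26) → open.

144.62 OPEN


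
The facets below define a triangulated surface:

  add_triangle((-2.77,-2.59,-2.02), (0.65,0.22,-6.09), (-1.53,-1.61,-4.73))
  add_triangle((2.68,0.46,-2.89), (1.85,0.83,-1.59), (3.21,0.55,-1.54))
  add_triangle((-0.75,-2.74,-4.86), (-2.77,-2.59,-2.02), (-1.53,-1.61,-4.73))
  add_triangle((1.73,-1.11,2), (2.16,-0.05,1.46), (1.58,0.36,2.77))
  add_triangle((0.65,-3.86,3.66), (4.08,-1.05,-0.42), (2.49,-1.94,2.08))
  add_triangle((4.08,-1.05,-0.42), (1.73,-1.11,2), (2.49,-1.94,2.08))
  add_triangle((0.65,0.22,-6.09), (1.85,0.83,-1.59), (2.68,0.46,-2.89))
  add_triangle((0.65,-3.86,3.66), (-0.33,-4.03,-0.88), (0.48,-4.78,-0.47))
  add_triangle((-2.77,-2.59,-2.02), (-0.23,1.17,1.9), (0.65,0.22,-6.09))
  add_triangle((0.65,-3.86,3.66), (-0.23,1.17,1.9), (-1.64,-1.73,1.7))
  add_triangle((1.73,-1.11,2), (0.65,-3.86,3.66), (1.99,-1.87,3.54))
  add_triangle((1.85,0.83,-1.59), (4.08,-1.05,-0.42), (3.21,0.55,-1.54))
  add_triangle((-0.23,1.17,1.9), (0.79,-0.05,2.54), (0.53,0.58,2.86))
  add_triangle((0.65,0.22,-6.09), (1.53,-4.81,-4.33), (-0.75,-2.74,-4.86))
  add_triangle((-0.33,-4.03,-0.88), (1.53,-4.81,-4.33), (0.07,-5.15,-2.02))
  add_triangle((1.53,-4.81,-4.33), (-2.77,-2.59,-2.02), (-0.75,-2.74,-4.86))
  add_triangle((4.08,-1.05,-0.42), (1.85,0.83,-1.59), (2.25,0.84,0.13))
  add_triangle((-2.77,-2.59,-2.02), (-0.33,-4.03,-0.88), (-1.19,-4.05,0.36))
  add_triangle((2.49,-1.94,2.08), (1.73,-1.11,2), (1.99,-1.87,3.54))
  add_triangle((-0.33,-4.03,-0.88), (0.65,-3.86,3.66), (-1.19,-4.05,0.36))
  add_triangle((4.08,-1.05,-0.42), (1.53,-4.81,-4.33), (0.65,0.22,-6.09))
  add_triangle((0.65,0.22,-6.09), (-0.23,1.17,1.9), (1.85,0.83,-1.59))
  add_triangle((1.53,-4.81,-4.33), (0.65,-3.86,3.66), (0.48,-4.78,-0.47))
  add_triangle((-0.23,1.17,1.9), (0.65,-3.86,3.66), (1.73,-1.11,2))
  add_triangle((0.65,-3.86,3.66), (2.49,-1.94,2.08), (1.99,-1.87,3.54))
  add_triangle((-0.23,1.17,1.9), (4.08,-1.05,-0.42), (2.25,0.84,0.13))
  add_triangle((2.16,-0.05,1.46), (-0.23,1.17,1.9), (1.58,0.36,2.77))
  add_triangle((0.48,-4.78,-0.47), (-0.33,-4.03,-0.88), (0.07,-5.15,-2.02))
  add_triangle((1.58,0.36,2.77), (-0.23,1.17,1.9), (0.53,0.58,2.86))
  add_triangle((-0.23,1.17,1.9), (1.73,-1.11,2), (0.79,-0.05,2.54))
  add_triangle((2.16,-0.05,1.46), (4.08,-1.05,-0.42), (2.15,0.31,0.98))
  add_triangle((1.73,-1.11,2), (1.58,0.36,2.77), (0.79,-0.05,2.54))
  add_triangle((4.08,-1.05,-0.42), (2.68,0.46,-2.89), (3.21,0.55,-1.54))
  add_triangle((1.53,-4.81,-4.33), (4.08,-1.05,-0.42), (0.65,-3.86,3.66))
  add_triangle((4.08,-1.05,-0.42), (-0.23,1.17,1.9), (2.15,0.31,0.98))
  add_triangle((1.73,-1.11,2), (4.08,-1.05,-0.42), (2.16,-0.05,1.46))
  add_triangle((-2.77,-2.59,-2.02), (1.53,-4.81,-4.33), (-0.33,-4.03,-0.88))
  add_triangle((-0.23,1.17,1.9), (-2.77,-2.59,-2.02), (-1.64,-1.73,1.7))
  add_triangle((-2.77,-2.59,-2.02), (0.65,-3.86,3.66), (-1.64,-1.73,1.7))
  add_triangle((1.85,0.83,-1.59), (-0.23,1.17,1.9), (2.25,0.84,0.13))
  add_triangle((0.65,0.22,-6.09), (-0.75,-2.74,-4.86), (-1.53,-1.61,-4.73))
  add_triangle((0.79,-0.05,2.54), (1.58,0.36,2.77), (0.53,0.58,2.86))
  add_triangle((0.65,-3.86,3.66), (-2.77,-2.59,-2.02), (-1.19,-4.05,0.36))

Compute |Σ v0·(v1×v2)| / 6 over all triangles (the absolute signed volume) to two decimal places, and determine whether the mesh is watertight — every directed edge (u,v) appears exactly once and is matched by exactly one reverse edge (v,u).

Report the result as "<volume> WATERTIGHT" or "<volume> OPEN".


123.85 OPEN

Per-triangle v0·(v1×v2)/6:
  t1: -0.1033
  t2: +0.4400
  t3: +3.0445
  t4: +0.7742
  t5: +2.5741
  t6: +0.8681
  t7: +1.2532
  t8: +2.2632
  t9: +3.8271
  t10: +3.7378
  t11: -0.7329
  t12: -0.2354
  t13: +0.0374
  t14: +9.5556
  t15: -0.0739
  t16: +7.3006
  t17: +1.6717
  t18: +2.9764
  t19: +0.2589
  t20: +3.4035
  t21: +19.1865
  t22: +2.1338
  t23: +4.1756
  t24: +3.0076
  t25: +2.1998
  t26: +1.5374
  t27: +0.4202
  t28: +0.7136
  t29: +0.3430
  t30: -0.1942
  t31: +0.5744
  t32: +0.5201
  t33: +1.5005
  t34: +21.6695
  t35: -0.1941
  t36: +1.5098
  t37: +7.5141
  t38: +2.0394
  t39: +5.6841
  t40: +0.8991
  t41: +3.7284
  t42: +0.2566
  t43: +1.7879
Σ = +123.8540 → |volume| = 123.85

Directed edges: 129 total; 9 unmatched, e.g. (2.68,0.46,-2.89)→(0.65,0.22,-6.09) → open.


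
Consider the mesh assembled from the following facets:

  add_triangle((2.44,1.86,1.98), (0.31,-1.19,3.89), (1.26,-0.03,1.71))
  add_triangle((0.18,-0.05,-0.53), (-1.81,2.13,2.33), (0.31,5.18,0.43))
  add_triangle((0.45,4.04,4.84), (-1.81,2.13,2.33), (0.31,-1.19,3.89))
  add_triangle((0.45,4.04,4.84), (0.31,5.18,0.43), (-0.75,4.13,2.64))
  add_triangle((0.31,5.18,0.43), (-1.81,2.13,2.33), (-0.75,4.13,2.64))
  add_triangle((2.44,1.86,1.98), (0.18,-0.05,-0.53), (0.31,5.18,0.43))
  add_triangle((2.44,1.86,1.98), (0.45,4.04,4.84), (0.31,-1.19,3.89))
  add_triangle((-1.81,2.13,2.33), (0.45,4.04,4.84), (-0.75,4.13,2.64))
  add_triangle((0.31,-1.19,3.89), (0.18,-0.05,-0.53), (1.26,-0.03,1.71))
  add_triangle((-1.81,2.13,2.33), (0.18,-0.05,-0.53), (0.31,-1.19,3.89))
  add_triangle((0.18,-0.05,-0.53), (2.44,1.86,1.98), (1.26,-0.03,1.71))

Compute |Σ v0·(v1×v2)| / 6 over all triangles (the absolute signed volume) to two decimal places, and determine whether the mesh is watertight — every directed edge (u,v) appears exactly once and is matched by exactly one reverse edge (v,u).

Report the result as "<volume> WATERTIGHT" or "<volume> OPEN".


27.97 OPEN

Per-triangle v0·(v1×v2)/6:
  t1: +1.0668
  t2: +0.5394
  t3: +7.2614
  t4: +4.2909
  t5: +1.9888
  t6: +1.3456
  t7: +8.0657
  t8: +3.0006
  t9: +0.2256
  t10: -0.1351
  t11: +0.3247
Σ = +27.9744 → |volume| = 27.97

Directed edges: 33 total; 3 unmatched, e.g. (0.45,4.04,4.84)→(0.31,5.18,0.43) → open.


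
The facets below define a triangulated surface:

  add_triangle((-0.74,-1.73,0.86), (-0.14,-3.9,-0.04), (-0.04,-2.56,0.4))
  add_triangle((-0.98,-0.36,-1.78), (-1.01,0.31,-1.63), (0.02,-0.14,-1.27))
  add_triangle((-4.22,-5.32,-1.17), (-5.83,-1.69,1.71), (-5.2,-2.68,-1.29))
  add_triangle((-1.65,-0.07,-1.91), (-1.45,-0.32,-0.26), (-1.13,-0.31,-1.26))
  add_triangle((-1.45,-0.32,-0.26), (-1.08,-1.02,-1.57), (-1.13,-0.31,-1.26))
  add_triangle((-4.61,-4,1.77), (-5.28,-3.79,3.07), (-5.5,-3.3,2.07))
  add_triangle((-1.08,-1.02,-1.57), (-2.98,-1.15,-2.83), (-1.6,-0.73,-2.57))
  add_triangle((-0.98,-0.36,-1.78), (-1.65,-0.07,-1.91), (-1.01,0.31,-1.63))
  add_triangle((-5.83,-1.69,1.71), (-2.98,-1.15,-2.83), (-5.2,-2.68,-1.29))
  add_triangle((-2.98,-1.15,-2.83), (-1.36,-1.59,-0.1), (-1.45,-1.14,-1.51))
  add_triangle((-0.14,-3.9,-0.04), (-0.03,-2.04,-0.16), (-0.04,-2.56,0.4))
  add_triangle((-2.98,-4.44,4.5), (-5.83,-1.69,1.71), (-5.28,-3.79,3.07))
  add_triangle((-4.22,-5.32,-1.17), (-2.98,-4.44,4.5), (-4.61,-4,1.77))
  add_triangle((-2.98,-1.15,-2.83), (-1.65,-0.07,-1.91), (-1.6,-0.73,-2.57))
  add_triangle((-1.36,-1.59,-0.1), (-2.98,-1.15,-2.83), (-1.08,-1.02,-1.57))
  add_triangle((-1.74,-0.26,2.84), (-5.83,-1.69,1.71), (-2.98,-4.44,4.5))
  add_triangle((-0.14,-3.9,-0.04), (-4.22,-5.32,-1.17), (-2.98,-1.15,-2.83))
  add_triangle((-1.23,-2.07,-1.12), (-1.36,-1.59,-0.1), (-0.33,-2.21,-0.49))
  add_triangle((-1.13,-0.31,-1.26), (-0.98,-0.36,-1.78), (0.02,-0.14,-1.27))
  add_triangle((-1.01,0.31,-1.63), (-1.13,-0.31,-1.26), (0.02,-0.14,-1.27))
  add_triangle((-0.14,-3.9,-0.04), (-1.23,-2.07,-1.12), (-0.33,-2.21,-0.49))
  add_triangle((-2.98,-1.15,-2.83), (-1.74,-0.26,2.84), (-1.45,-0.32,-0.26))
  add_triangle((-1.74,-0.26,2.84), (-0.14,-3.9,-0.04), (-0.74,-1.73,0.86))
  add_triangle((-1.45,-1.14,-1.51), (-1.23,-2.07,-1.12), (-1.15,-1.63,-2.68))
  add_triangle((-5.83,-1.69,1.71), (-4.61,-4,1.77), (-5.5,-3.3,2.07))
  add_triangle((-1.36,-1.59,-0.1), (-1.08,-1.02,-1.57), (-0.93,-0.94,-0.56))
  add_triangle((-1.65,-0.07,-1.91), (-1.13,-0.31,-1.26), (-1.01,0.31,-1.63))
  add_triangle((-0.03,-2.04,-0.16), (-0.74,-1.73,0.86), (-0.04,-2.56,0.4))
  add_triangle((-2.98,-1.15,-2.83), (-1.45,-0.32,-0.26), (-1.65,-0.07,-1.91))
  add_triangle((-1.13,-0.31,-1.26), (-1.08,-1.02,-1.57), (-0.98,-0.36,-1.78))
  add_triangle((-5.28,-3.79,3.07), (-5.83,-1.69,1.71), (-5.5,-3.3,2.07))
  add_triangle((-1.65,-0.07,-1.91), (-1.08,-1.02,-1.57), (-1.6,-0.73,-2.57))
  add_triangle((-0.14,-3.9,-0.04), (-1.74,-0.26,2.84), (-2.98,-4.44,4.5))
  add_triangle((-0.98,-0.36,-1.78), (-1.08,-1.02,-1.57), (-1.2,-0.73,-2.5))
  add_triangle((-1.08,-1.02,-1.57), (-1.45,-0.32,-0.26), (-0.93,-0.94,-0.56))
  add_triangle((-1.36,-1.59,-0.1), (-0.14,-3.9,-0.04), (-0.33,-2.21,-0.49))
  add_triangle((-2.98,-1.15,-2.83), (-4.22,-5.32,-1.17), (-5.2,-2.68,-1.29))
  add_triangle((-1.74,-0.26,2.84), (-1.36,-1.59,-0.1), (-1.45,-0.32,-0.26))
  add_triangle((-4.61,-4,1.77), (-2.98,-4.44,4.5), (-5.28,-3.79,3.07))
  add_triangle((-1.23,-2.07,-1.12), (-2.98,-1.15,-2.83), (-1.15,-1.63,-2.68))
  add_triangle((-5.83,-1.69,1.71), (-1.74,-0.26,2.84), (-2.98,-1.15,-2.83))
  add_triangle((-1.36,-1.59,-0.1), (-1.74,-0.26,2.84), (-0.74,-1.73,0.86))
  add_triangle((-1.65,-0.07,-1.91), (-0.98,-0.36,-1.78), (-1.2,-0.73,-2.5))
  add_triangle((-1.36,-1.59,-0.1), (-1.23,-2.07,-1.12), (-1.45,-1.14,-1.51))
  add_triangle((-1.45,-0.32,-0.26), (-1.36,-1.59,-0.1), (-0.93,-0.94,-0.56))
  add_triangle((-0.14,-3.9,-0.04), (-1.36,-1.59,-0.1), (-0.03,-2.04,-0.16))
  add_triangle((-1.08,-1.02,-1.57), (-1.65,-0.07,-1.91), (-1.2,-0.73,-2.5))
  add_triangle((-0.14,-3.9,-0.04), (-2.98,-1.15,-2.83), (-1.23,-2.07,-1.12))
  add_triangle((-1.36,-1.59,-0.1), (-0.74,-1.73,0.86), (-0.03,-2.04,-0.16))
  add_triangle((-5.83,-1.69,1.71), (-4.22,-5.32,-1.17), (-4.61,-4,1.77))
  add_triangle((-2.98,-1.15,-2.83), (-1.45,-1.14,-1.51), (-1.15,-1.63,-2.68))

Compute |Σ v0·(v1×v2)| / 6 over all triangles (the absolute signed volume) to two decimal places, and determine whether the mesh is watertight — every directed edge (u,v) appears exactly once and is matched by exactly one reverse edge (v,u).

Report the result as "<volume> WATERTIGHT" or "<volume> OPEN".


Per-triangle v0·(v1×v2)/6:
  t1: +0.2174
  t2: +0.1404
  t3: +8.4629
  t4: -0.0988
  t5: -0.1796
  t6: +1.2049
  t7: +0.2843
  t8: +0.1030
  t9: +3.4376
  t10: -0.4139
  t11: +0.0167
  t12: +2.6741
  t13: +8.2514
  t14: +0.3149
  t15: +0.6450
  t16: +8.9561
  t17: +5.2498
  t18: -0.3590
  t19: -0.0034
  t20: -0.1567
  t21: +0.1720
  t22: +0.3062
  t23: -0.2652
  t24: -0.4234
  t25: +0.4898
  t26: -0.0227
  t27: -0.0285
  t28: -0.1452
  t29: +0.3552
  t30: -0.0874
  t31: +1.5185
  t32: -0.1341
  t33: +0.0983
  t34: -0.0511
  t35: -0.1701
  t36: -0.3821
  t37: +5.7399
  t38: -0.9868
  t39: +3.5261
  t40: +1.2865
  t41: +0.2318
  t42: -0.9496
  t43: +0.0233
  t44: -0.3306
  t45: -0.1481
  t46: +0.1201
  t47: +0.2379
  t48: -0.0182
  t49: -0.4465
  t50: +7.8950
  t51: -0.3794
Σ = +55.7790 → |volume| = 55.78

Directed edges: 153 total; 3 unmatched, e.g. (-4.22,-5.32,-1.17)→(-2.98,-4.44,4.5) → open.

55.78 OPEN


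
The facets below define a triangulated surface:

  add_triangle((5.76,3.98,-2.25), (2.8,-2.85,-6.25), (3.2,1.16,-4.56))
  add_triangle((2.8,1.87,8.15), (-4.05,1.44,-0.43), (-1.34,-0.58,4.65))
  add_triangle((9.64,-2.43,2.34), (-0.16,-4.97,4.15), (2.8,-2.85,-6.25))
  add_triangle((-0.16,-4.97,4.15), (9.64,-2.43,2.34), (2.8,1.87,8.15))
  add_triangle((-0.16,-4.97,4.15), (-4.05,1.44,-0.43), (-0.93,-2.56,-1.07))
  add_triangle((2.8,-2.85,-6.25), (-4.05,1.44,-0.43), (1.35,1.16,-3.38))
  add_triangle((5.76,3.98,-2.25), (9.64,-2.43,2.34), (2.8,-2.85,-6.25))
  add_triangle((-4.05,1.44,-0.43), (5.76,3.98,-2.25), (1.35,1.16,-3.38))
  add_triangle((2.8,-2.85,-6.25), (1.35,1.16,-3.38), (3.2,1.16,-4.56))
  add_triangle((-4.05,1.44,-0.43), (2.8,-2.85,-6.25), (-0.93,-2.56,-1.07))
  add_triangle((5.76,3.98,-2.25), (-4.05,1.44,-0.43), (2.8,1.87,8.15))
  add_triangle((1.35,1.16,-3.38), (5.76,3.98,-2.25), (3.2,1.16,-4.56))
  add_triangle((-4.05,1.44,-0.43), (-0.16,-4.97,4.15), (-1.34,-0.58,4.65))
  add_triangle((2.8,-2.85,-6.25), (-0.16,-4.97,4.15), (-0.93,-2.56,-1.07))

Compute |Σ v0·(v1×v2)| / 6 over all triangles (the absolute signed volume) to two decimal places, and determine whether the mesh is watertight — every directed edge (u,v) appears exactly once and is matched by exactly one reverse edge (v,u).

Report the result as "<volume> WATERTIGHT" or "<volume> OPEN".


Per-triangle v0·(v1×v2)/6:
  t1: +10.0009
  t2: +14.8692
  t3: +70.2139
  t4: +77.4710
  t5: +11.4263
  t6: +11.6582
  t7: +73.0455
  t8: +11.1683
  t9: +3.8101
  t10: +11.5593
  t11: +37.4869
  t12: +3.6004
  t13: +13.2894
  t14: +13.7422
Σ = +363.3417 → |volume| = 363.34

Directed edges: 42 total; 6 unmatched, e.g. (-1.34,-0.58,4.65)→(2.8,1.87,8.15) → open.

363.34 OPEN


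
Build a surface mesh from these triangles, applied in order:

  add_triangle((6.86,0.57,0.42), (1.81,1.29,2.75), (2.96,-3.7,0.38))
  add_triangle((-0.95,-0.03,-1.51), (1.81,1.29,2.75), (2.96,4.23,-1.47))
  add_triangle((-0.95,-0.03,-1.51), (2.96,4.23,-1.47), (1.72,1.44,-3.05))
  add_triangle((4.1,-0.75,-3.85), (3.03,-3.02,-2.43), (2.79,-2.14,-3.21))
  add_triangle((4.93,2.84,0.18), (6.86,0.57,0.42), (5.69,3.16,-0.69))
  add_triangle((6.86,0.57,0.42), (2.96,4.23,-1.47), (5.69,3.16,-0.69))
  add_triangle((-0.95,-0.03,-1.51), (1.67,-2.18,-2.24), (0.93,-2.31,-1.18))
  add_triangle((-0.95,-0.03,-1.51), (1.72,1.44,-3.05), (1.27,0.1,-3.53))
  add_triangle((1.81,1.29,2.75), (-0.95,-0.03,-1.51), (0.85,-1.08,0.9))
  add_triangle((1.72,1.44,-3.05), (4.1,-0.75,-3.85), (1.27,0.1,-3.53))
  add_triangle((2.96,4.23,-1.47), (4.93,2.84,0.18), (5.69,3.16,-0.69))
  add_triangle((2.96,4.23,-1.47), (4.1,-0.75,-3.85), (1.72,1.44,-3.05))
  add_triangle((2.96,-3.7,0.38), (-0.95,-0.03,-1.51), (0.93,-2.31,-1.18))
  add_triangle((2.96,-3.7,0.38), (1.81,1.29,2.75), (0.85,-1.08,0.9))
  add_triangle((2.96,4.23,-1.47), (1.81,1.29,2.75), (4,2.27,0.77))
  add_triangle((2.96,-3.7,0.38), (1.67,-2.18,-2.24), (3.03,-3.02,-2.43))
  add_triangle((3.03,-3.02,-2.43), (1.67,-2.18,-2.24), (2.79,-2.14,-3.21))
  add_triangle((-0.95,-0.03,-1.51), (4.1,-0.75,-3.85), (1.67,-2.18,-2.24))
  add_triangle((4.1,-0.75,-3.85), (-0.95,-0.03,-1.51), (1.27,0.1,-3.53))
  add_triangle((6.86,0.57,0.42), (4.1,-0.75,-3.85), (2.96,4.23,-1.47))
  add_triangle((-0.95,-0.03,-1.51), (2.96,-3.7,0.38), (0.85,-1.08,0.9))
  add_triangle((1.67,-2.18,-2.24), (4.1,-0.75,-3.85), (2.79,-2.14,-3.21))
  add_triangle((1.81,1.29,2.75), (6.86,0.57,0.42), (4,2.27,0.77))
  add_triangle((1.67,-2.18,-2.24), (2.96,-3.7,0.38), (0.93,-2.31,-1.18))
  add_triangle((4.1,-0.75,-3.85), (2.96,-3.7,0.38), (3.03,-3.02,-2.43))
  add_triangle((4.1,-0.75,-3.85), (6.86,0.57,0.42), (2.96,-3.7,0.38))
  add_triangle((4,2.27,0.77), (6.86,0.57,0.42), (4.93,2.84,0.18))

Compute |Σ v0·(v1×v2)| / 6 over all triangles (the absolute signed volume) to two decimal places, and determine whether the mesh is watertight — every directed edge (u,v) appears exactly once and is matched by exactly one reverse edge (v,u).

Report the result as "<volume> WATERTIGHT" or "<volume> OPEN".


Per-triangle v0·(v1×v2)/6:
  t1: +12.1658
  t2: +1.1222
  t3: +2.4334
  t4: +1.4567
  t5: +2.5110
  t6: +0.3433
  t7: +0.8732
  t8: +1.1625
  t9: -0.1103
  t10: +2.4768
  t11: +2.0152
  t12: +6.2485
  t13: -0.0053
  t14: +1.4078
  t15: +4.4404
  t16: +1.0580
  t17: +0.5446
  t18: +2.9833
  t19: +0.8710
  t20: +20.7396
  t21: +0.4870
  t22: -0.0078
  t23: +5.1626
  t24: +1.3301
  t25: +4.4273
  t26: +18.7498
  t27: +1.7290
Σ = +96.6157 → |volume| = 96.62

Directed edges: 81 total; 3 unmatched, e.g. (2.96,4.23,-1.47)→(4.93,2.84,0.18) → open.

96.62 OPEN


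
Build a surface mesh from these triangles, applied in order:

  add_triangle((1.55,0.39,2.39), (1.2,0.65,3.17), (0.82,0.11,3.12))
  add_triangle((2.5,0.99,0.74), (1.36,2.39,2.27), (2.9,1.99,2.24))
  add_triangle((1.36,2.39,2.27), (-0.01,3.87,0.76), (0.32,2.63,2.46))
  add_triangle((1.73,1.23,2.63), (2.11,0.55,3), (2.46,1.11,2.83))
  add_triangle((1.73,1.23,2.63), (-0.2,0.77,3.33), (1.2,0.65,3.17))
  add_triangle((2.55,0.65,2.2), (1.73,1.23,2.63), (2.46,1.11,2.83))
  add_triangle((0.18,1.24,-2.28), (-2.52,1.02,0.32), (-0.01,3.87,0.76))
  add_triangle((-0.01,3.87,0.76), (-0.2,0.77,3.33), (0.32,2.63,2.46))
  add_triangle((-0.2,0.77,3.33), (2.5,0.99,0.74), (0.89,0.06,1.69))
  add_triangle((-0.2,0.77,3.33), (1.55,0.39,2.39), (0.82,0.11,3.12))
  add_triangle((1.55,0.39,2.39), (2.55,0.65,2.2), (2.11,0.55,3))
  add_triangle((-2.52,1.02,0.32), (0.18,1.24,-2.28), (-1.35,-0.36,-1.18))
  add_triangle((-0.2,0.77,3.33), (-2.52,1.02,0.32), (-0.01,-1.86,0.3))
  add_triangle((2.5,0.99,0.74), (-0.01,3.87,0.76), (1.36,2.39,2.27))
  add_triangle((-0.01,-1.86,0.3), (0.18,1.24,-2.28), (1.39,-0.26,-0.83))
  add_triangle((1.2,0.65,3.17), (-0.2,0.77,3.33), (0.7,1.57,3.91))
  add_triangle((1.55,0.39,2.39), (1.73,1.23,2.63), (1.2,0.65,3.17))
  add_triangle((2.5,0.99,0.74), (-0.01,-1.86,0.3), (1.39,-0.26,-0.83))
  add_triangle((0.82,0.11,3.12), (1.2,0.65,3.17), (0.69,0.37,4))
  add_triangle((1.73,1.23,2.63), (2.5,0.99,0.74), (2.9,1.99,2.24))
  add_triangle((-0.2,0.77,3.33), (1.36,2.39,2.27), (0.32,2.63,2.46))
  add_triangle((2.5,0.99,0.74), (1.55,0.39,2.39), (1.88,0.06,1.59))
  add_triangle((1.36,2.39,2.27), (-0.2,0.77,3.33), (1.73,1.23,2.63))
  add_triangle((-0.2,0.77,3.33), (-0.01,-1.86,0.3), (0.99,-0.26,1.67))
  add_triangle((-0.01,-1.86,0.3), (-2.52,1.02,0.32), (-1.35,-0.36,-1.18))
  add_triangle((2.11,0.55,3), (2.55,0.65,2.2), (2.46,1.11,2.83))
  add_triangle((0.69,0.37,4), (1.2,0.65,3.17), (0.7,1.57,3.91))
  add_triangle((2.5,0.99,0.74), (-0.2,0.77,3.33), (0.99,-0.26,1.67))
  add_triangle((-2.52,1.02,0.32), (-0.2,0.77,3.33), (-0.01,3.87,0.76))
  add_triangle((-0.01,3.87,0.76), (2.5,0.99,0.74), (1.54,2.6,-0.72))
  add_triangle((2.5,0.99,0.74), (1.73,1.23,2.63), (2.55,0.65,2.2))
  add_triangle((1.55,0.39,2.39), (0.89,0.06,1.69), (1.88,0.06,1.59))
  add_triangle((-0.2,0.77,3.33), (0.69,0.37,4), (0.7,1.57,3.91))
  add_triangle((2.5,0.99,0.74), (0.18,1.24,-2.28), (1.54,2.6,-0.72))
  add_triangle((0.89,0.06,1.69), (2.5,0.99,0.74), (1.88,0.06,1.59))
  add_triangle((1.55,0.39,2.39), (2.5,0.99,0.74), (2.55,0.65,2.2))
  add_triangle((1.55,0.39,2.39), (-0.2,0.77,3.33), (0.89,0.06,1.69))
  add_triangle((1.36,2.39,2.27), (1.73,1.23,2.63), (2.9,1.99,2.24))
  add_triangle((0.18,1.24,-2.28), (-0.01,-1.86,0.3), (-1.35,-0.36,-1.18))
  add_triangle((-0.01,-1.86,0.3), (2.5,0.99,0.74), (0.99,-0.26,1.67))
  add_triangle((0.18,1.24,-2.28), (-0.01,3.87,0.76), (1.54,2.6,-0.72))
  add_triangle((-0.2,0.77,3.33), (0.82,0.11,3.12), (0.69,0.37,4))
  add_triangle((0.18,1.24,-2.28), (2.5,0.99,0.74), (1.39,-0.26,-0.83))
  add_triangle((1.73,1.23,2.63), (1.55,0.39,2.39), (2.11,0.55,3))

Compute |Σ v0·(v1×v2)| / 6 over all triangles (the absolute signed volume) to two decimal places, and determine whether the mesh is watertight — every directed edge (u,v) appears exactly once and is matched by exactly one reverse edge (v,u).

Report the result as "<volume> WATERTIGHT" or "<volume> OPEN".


39.68 WATERTIGHT

Per-triangle v0·(v1×v2)/6:
  t1: +0.1997
  t2: +0.4110
  t3: +1.3330
  t4: +0.2110
  t5: +0.5668
  t6: +0.0038
  t7: +4.0833
  t8: +0.9183
  t9: -0.9177
  t10: -0.4838
  t11: +0.0080
  t12: +1.6045
  t13: +2.6736
  t14: +2.4258
  t15: +0.8503
  t16: -0.5569
  t17: +0.2743
  t18: +1.0624
  t19: +0.1448
  t20: +0.4290
  t21: +1.2276
  t22: +0.4544
  t23: +1.4379
  t24: +1.1646
  t25: +1.1718
  t26: +0.2385
  t27: +0.5201
  t28: +1.4080
  t29: +5.1461
  t30: +2.5307
  t31: +0.6456
  t32: +0.0893
  t33: +0.6317
  t34: +1.3622
  t35: -0.2809
  t36: -0.1548
  t37: +0.2214
  t38: +0.8856
  t39: +0.9358
  t40: +0.9826
  t41: +2.3721
  t42: +0.0054
  t43: +1.3924
  t44: +0.0519
Σ = +39.6811 → |volume| = 39.68

Directed edges: 132 total, each appears once with its reverse present → watertight.


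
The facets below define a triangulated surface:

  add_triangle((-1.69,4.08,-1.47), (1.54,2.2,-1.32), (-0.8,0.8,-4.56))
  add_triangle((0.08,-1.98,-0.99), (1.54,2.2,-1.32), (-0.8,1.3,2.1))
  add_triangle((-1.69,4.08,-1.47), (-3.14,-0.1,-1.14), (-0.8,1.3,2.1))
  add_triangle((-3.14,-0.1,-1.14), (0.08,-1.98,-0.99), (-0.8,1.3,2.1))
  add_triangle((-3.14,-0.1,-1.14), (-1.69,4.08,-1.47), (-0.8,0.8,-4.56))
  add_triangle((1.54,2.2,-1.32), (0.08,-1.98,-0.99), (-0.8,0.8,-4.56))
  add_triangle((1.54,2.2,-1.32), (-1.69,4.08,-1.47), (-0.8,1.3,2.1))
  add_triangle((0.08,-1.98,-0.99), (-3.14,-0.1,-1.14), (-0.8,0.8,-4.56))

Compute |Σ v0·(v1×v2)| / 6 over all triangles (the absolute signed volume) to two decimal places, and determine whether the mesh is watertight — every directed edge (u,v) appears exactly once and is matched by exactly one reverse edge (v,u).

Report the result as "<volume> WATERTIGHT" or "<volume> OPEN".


36.21 WATERTIGHT

Per-triangle v0·(v1×v2)/6:
  t1: +7.2885
  t2: +0.1825
  t3: +5.7655
  t4: +1.7733
  t5: +8.8666
  t6: +3.2792
  t7: +4.1874
  t8: +4.8700
Σ = +36.2130 → |volume| = 36.21

Directed edges: 24 total, each appears once with its reverse present → watertight.


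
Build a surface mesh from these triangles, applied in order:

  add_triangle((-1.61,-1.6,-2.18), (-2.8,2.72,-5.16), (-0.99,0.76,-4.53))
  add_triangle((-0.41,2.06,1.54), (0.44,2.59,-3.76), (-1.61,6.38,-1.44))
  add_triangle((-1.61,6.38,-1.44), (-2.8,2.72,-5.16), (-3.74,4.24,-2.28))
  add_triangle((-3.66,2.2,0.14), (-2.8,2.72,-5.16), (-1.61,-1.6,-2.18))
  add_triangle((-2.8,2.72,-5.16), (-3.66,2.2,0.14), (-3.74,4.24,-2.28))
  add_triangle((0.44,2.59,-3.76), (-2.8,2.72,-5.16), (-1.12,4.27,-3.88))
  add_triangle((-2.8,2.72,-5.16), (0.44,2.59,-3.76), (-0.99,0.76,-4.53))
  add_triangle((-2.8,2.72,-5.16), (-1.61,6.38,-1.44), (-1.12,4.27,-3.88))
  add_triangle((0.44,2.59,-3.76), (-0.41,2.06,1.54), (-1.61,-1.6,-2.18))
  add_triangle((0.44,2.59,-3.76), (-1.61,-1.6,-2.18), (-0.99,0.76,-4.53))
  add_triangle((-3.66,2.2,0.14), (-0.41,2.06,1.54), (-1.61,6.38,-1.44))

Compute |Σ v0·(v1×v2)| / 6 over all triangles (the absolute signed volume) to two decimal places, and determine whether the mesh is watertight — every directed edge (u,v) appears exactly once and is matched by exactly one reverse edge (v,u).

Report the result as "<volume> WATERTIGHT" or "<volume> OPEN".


Per-triangle v0·(v1×v2)/6:
  t1: +4.0689
  t2: +2.7023
  t3: +9.9335
  t4: +9.6679
  t5: +4.8672
  t6: +4.2302
  t7: +4.2401
  t8: +6.3489
  t9: -4.0942
  t10: +0.1958
  t11: +6.6936
Σ = +48.8544 → |volume| = 48.85

Directed edges: 33 total; 9 unmatched, e.g. (0.44,2.59,-3.76)→(-1.61,6.38,-1.44) → open.

48.85 OPEN


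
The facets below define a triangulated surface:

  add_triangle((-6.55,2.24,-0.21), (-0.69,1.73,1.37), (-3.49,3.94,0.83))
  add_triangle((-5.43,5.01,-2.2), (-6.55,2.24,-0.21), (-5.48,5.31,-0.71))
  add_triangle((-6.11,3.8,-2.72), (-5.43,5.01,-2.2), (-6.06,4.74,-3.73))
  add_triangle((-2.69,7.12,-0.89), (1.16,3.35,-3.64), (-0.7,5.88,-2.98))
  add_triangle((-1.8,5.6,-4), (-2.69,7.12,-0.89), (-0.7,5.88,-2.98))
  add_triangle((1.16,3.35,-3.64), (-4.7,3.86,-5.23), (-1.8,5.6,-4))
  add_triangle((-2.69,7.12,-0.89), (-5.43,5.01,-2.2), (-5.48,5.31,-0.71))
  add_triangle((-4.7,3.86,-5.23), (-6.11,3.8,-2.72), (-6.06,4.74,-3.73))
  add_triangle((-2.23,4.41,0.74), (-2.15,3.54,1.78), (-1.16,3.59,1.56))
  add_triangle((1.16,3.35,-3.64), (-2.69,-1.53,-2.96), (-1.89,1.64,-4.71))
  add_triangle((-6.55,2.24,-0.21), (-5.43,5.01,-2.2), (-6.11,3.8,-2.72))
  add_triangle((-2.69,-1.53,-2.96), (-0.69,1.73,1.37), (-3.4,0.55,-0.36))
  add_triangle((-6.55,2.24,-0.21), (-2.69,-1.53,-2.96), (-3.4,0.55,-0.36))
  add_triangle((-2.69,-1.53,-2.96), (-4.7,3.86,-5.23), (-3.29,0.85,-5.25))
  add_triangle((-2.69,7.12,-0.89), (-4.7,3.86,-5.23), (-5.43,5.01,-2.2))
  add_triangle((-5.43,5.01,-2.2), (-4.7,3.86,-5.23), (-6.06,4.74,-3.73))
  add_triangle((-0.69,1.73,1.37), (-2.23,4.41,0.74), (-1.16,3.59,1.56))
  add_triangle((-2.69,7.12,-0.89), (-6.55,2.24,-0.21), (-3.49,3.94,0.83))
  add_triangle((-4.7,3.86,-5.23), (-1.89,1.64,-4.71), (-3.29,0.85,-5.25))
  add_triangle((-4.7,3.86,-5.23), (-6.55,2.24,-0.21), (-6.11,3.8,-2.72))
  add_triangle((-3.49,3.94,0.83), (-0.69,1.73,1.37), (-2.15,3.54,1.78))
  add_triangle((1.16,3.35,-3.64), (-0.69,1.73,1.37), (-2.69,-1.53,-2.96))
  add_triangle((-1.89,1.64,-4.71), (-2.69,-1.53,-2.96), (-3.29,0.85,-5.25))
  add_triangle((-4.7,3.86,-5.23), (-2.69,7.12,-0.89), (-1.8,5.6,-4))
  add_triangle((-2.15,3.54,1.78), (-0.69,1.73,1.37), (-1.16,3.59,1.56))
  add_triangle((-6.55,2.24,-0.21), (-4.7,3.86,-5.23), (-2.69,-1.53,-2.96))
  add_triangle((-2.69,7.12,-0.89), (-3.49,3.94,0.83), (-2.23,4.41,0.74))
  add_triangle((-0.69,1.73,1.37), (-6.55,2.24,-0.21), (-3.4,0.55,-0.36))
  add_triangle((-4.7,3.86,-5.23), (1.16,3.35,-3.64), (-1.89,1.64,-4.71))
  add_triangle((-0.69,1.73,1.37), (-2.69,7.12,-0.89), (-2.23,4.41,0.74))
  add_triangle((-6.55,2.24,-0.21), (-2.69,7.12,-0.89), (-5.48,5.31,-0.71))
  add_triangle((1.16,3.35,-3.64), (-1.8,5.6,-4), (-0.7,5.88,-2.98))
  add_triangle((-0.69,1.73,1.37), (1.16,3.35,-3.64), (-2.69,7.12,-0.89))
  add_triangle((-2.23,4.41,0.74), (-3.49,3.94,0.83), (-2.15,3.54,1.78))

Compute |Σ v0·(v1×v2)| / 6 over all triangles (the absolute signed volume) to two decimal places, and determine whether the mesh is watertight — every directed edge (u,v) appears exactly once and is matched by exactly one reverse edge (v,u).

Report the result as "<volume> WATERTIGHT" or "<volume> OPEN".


Per-triangle v0·(v1×v2)/6:
  t1: +2.6377
  t2: +5.7598
  t3: +1.9314
  t4: +0.6460
  t5: +5.1171
  t6: +9.1891
  t7: +6.2933
  t8: +2.1180
  t9: +0.8246
  t10: +2.8119
  t11: +4.9052
  t12: -0.8464
  t13: +1.2510
  t14: +4.7027
  t15: +13.8735
  t16: +2.0125
  t17: -0.3900
  t18: +8.7850
  t19: +3.8911
  t20: +3.2772
  t21: +0.0787
  t22: -7.2464
  t23: +1.2253
  t24: +14.4731
  t25: +0.3532
  t26: +20.6518
  t27: +2.1819
  t28: +0.5218
  t29: +8.4472
  t30: +1.0056
  t31: +0.6016
  t32: +3.9321
  t33: +4.4268
  t34: +1.2608
Σ = +130.7044 → |volume| = 130.70

Directed edges: 102 total, each appears once with its reverse present → watertight.

130.70 WATERTIGHT


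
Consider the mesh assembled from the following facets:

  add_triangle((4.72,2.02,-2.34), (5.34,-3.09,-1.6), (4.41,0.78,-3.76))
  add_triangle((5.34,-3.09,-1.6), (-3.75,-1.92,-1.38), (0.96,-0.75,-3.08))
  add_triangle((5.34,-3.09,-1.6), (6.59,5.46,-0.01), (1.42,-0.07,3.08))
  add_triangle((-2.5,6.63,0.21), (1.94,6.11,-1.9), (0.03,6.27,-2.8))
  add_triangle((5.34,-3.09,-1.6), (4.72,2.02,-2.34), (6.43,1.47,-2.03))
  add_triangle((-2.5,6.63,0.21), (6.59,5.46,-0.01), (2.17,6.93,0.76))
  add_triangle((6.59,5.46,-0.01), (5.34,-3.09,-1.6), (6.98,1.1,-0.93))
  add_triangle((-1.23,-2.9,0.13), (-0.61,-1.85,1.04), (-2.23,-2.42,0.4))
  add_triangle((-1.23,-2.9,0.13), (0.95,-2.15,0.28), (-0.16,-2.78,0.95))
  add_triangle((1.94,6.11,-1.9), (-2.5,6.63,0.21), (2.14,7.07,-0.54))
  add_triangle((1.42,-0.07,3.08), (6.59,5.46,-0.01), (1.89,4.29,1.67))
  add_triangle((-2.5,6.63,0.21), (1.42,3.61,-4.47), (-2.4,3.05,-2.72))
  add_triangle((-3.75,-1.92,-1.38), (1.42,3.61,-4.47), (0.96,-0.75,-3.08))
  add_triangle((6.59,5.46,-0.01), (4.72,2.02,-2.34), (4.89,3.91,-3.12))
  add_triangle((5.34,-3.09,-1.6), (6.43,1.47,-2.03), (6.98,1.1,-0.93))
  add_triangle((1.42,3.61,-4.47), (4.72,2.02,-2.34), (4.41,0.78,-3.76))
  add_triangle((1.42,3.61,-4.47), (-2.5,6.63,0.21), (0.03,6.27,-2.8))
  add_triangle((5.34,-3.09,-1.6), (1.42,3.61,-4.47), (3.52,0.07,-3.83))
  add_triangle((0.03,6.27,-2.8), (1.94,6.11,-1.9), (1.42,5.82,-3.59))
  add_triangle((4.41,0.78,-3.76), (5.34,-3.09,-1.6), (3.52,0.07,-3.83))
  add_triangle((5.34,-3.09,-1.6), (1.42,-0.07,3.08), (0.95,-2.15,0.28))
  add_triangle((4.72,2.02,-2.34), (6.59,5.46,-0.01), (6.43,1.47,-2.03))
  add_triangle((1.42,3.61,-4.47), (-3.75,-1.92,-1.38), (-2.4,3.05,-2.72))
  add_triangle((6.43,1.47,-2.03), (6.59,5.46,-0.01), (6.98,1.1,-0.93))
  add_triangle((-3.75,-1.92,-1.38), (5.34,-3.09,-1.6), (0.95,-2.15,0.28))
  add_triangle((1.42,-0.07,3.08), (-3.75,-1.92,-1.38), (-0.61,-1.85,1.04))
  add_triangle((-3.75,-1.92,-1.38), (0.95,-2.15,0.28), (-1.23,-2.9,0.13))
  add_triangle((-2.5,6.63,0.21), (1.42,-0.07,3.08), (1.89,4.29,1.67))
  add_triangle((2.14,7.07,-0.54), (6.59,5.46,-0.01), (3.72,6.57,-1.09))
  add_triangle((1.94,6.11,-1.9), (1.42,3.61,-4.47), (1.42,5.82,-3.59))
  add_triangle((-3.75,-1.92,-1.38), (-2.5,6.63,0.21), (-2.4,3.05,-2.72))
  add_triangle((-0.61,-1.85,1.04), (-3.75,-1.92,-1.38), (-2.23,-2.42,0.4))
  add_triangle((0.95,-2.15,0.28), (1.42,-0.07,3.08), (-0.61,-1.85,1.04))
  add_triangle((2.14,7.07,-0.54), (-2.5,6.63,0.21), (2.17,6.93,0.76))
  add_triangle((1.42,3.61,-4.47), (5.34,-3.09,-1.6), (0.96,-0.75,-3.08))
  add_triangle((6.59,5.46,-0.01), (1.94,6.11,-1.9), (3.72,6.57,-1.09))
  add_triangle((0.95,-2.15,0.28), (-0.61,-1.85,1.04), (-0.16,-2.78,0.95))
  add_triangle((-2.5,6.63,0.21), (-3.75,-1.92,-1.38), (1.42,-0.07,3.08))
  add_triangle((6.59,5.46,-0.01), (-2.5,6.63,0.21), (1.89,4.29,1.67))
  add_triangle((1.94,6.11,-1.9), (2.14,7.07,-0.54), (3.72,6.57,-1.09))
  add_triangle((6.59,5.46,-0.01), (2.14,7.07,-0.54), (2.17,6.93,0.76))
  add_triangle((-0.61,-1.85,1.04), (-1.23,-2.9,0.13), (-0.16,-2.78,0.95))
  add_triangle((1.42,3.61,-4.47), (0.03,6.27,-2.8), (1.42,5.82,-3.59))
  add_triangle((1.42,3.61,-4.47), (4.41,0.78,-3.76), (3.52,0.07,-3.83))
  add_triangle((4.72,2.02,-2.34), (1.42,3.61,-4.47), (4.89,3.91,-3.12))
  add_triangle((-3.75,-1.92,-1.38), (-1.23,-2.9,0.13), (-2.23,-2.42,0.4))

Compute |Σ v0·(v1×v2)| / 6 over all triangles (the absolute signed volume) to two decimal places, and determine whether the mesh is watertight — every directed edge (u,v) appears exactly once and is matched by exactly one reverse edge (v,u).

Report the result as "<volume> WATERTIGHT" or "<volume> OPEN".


Per-triangle v0·(v1×v2)/6:
  t1: +7.5669
  t2: +9.7310
  t3: +27.6172
  t4: +8.5233
  t5: +3.8395
  t6: -6.1324
  t7: -0.6000
  t8: +0.5814
  t9: +0.6523
  t10: +7.5353
  t11: +11.5119
  t12: +14.9879
  t13: +10.0602
  t14: +6.1009
  t15: +5.8383
  t16: +6.9973
  t17: +2.9131
  t18: -3.3625
  t19: +3.1841
  t20: +3.6571
  t21: +5.3704
  t22: +5.6885
  t23: +10.0417
  t24: +6.4961
  t25: +5.6211
  t26: +1.8279
  t27: +1.0588
  t28: +9.5841
  t29: +4.2524
  t30: +1.9550
  t31: +12.1026
  t32: -0.1629
  t33: +1.9685
  t34: +6.9080
  t35: +11.7137
  t36: +1.9047
  t37: +0.0968
  t38: +13.2063
  t39: +15.3706
  t40: +2.8613
  t41: +7.4662
  t42: +0.4017
  t43: +2.7050
  t44: +3.3699
  t45: +3.7406
  t46: +1.2665
Σ = +258.0183 → |volume| = 258.02

Directed edges: 138 total; 4 unmatched, e.g. (4.89,3.91,-3.12)→(6.59,5.46,-0.01) → open.

258.02 OPEN
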